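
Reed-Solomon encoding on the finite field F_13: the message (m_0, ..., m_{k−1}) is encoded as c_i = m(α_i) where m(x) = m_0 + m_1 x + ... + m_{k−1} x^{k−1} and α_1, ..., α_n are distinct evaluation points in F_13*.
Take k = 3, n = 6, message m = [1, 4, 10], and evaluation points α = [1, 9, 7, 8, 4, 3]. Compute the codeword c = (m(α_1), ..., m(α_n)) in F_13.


c = [2, 2, 12, 10, 8, 12]

Message polynomial: m(x) = 1 + 4·x + 10·x^2 (mod 13).
For each evaluation point α_i, compute m(α_i) mod 13:
  α_1 = 1: Horner steps 10 → 1 → 2, so m(1) = 2.
  α_2 = 9: Horner steps 10 → 3 → 2, so m(9) = 2.
  α_3 = 7: Horner steps 10 → 9 → 12, so m(7) = 12.
  α_4 = 8: Horner steps 10 → 6 → 10, so m(8) = 10.
  α_5 = 4: Horner steps 10 → 5 → 8, so m(4) = 8.
  α_6 = 3: Horner steps 10 → 8 → 12, so m(3) = 12.
Codeword c = [2, 2, 12, 10, 8, 12] ∈ F_13^6.


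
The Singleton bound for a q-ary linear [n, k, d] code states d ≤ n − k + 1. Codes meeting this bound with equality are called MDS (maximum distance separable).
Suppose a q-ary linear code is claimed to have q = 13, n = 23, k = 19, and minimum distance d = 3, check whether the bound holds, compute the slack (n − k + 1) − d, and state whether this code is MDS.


Singleton RHS = n − k + 1 = 5, slack = 2, bound satisfied, not MDS.

Singleton bound: d ≤ n − k + 1.
Here n = 23, k = 19, so n − k + 1 = 5.
Given d = 3, check d ≤ 5: YES.
Slack = (n − k + 1) − d = 2.
The code is NOT MDS (slack = 2 > 0).
Description: the claimed parameters are [23, 19, 3]_13; such a code would be non-MDS.


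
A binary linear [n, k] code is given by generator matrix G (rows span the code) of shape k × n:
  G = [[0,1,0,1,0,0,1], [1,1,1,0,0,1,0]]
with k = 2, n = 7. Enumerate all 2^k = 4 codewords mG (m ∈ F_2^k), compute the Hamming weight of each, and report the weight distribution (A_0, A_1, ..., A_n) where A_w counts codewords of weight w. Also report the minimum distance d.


Weight distribution: A_0 = 1, A_3 = 1, A_4 = 1, A_5 = 1. Minimum distance d = 3.

Enumerate all 2^2 = 4 messages m ∈ F_2^2.
For each, compute codeword c = mG in F_2^7, then tally its weight.
  m = 00 → c = 0000000, weight = 0.
  m = 10 → c = 0101001, weight = 3.
  m = 01 → c = 1110010, weight = 4.
  m = 11 → c = 1011011, weight = 5.
Tally weights:
  weight 0: 1 codewords.
  weight 3: 1 codewords.
  weight 4: 1 codewords.
  weight 5: 1 codewords.
Minimum distance d = smallest w > 0 with A_w > 0 = 3.
Sanity: Σ A_w = 4 = 2^2 = 4 ✓.


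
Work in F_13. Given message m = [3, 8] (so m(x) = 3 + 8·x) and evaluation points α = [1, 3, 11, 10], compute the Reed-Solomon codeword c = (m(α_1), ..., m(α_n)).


c = [11, 1, 0, 5]

Message polynomial: m(x) = 3 + 8·x (mod 13).
For each evaluation point α_i, compute m(α_i) mod 13:
  α_1 = 1: Horner steps 8 → 11, so m(1) = 11.
  α_2 = 3: Horner steps 8 → 1, so m(3) = 1.
  α_3 = 11: Horner steps 8 → 0, so m(11) = 0.
  α_4 = 10: Horner steps 8 → 5, so m(10) = 5.
Codeword c = [11, 1, 0, 5] ∈ F_13^4.


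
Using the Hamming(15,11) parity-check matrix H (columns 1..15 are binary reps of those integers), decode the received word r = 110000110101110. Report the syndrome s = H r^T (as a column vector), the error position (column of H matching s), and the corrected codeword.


s = (1, 0, 0, 1)^T, error position = 9, corrected codeword c = 110000111101110

Compute s = H r^T mod 2 one row at a time:
  s_1 = 1 + 0 + 1 + 0 + 1 + 1 + 1 + 0 = 5 ≡ 1 (mod 2).
  s_2 = 0 + 0 + 0 + 1 + 1 + 1 + 1 + 0 = 4 ≡ 0 (mod 2).
  s_3 = 1 + 0 + 0 + 1 + 1 + 0 + 1 + 0 = 4 ≡ 0 (mod 2).
  s_4 = 1 + 0 + 0 + 1 + 0 + 0 + 1 + 0 = 3 ≡ 1 (mod 2).
s = (1, 0, 0, 1)^T — this equals column 9 of H (binary 1001), so error is at position 9.
Correct: flip bit 9 of r = 110000110101110 to get c = 110000111101110.


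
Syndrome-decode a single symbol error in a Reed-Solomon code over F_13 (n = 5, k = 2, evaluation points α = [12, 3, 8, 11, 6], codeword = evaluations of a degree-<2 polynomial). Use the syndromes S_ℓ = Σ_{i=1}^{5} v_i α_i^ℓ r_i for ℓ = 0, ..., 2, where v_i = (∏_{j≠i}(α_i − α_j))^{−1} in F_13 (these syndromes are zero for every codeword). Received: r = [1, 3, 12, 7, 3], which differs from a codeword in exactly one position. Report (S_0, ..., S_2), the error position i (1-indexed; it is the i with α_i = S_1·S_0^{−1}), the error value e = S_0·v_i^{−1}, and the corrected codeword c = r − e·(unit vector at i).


S = (9, 2, 12), error at position 5, error magnitude e = 5, c = [1, 3, 12, 7, 11].

Step 1: column multipliers v_i = (∏_{j≠i}(α_i − α_j))^{−1} mod 13.
  i = 1 (α = 12): (12−3)(12−8)(12−11)(12−6) = 9·4·1·6 = 216 ≡ 8, so v_1 = 8^{−1} = 5 (mod 13).
  i = 2 (α = 3): (3−12)(3−8)(3−11)(3−6) = (−9)·(−5)·(−8)·(−3) = 1080 ≡ 1, so v_2 = 1^{−1} = 1 (mod 13).
  i = 3 (α = 8): (8−12)(8−3)(8−11)(8−6) = (−4)·5·(−3)·2 = 120 ≡ 3, so v_3 = 3^{−1} = 9 (mod 13).
  i = 4 (α = 11): (11−12)(11−3)(11−8)(11−6) = (−1)·8·3·5 = −120 ≡ 10, so v_4 = 10^{−1} = 4 (mod 13).
  i = 5 (α = 6): (6−12)(6−3)(6−8)(6−11) = (−6)·3·(−2)·(−5) = −180 ≡ 2, so v_5 = 2^{−1} = 7 (mod 13).
  v = [5, 1, 9, 4, 7].
Step 2: syndromes of r = [1, 3, 12, 7, 3] (all sums mod 13).
  S_0 = Σ v_i r_i = 5·1 + 1·3 + 9·12 + 4·7 + 7·3 = 165 ≡ 9.
  S_1 = Σ v_i α_i r_i = 5·12·1 + 1·3·3 + 9·8·12 + 4·11·7 + 7·6·3 = 1367 ≡ 2.
  α_i^2 mod 13 = [1, 9, 12, 4, 10].
  S_2 = Σ v_i α_i^2 r_i = 5·1·1 + 1·9·3 + 9·12·12 + 4·4·7 + 7·10·3 = 1650 ≡ 12.
  S = (9, 2, 12) ≠ 0, so r is not a codeword (an error is present).
Step 3: locate the error. For a single error e at position i, S_ℓ = v_i·e·α_i^ℓ, so α_err = S_1/S_0.
  S_0^{−1} = 9^{−1} = 3 (mod 13), so α_err = 2·3 = 6 ≡ 6 = α_5. Error position i = 5.
  Consistency check: S_2/S_1 = 12·7 = 84 ≡ 6 = α_err ✓ (single-error assumption holds).
Step 4: error magnitude e = S_0/v_5 = S_0·∏_{j≠5}(α_5 − α_j) = 9·2 = 18 ≡ 5 (mod 13).
Step 5: correct position 5: c_5 = r_5 − e = 3 − 5 ≡ 11 (mod 13). Hence c = [1, 3, 12, 7, 11].
  Check: interpolating c through the α_i gives m(x) = 8 + 7·x (degree < 2) with m(α_i) = c_i for every i, so c is indeed a codeword.


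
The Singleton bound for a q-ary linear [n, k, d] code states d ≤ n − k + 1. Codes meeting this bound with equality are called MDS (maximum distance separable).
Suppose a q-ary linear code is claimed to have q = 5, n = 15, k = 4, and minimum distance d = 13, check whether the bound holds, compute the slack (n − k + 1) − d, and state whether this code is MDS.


Singleton RHS = n − k + 1 = 12, slack = -1, bound violated (no such code; not MDS).

Singleton bound: d ≤ n − k + 1.
Here n = 15, k = 4, so n − k + 1 = 12.
Given d = 13, check d ≤ 12: NO.
Slack = (n − k + 1) − d = -1.
The slack is negative: d = 13 exceeds n − k + 1 = 12 by 1, so the Singleton bound is violated and no linear [15, 4, 13]_5 code can exist. In particular it is not MDS (MDS requires d = n − k + 1 exactly).
Description: the claimed parameters are [15, 4, 13]_5; such a code would be impossible (violates the Singleton bound).


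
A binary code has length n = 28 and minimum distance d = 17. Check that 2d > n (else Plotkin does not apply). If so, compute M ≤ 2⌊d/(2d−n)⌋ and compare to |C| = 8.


Plotkin bound M ≤ 4; given |C| = 8 > bound (violated).

Check applicability: 2d = 34, n = 28.
2d − n = 6 > 0, so Plotkin applies.
Compute d/(2d−n) = 17/6 ≈ 2.8333.
⌊d/(2d−n)⌋ = 2.
Plotkin bound: M ≤ 2·2 = 4.
Given |C| = 8, check: VIOLATED.
This |C| is above the Plotkin bound, so no binary code with n = 28, d = 17 and 8 codewords exists.


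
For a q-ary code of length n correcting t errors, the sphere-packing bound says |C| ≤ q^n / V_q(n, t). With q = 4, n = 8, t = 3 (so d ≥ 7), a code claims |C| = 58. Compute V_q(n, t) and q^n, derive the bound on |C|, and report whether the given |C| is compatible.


V_q(n, t) = 1789, q^n = 65536, Hamming bound = 36, |C| = 58 > bound (violated).

Step 1: Compute V_q(n, t) = Σ_{j=0}^3 C(n, j) (q−1)^j.
  j = 0: C(8,0)·(3)^0 = 1·1 = 1.
  j = 1: C(8,1)·(3)^1 = 8·3 = 24.
  j = 2: C(8,2)·(3)^2 = 28·9 = 252.
  j = 3: C(8,3)·(3)^3 = 56·27 = 1512.
  V_q(n, t) = 1 + 24 + 252 + 1512 = 1789.
Step 2: q^n = 4^8 = 65536.
Step 3: Hamming bound ⌊q^n / V_q(n,t)⌋ = ⌊65536/1789⌋ = 36.
Step 4: Compare |C| = 58 to 36: violated.
The claimed |C| lies above the Hamming bound, so no 4-ary code of length 8 with d ≥ 7 can have 58 codewords.


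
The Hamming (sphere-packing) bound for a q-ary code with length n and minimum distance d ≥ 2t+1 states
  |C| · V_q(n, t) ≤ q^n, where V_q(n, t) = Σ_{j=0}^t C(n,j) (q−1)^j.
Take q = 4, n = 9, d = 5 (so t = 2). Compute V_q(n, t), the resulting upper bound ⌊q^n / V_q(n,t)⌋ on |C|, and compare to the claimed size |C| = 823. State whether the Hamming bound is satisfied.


V_q(n, t) = 352, q^n = 262144, Hamming bound = 744, |C| = 823 > bound (violated).

Step 1: Compute V_q(n, t) = Σ_{j=0}^2 C(n, j) (q−1)^j.
  j = 0: C(9,0)·(3)^0 = 1·1 = 1.
  j = 1: C(9,1)·(3)^1 = 9·3 = 27.
  j = 2: C(9,2)·(3)^2 = 36·9 = 324.
  V_q(n, t) = 1 + 27 + 324 = 352.
Step 2: q^n = 4^9 = 262144.
Step 3: Hamming bound ⌊q^n / V_q(n,t)⌋ = ⌊262144/352⌋ = 744.
Step 4: Compare |C| = 823 to 744: violated.
The claimed |C| lies above the Hamming bound, so no 4-ary code of length 9 with d ≥ 5 can have 823 codewords.


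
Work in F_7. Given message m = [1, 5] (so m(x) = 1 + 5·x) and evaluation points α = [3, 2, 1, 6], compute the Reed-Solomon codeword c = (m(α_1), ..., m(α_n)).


c = [2, 4, 6, 3]

Message polynomial: m(x) = 1 + 5·x (mod 7).
For each evaluation point α_i, compute m(α_i) mod 7:
  α_1 = 3: Horner steps 5 → 2, so m(3) = 2.
  α_2 = 2: Horner steps 5 → 4, so m(2) = 4.
  α_3 = 1: Horner steps 5 → 6, so m(1) = 6.
  α_4 = 6: Horner steps 5 → 3, so m(6) = 3.
Codeword c = [2, 4, 6, 3] ∈ F_7^4.


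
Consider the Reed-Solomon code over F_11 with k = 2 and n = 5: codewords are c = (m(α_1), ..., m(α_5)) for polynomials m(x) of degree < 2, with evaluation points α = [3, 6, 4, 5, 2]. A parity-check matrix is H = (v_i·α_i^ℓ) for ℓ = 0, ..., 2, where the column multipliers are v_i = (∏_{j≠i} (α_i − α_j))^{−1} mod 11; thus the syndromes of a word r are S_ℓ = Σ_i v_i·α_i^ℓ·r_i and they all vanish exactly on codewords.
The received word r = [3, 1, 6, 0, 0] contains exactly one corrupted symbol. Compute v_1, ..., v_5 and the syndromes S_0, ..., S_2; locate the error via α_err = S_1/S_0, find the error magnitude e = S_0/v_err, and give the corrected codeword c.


S = (7, 2, 10), error at position 4, error magnitude e = 2, c = [3, 1, 6, 9, 0].

Step 1: column multipliers v_i = (∏_{j≠i}(α_i − α_j))^{−1} mod 11.
  i = 1 (α = 3): (3−6)(3−4)(3−5)(3−2) = (−3)·(−1)·(−2)·1 = −6 ≡ 5, so v_1 = 5^{−1} = 9 (mod 11).
  i = 2 (α = 6): (6−3)(6−4)(6−5)(6−2) = 3·2·1·4 = 24 ≡ 2, so v_2 = 2^{−1} = 6 (mod 11).
  i = 3 (α = 4): (4−3)(4−6)(4−5)(4−2) = 1·(−2)·(−1)·2 = 4 ≡ 4, so v_3 = 4^{−1} = 3 (mod 11).
  i = 4 (α = 5): (5−3)(5−6)(5−4)(5−2) = 2·(−1)·1·3 = −6 ≡ 5, so v_4 = 5^{−1} = 9 (mod 11).
  i = 5 (α = 2): (2−3)(2−6)(2−4)(2−5) = (−1)·(−4)·(−2)·(−3) = 24 ≡ 2, so v_5 = 2^{−1} = 6 (mod 11).
  v = [9, 6, 3, 9, 6].
Step 2: syndromes of r = [3, 1, 6, 0, 0] (all sums mod 11).
  S_0 = Σ v_i r_i = 9·3 + 6·1 + 3·6 + 9·0 + 6·0 = 51 ≡ 7.
  S_1 = Σ v_i α_i r_i = 9·3·3 + 6·6·1 + 3·4·6 + 9·5·0 + 6·2·0 = 189 ≡ 2.
  α_i^2 mod 11 = [9, 3, 5, 3, 4].
  S_2 = Σ v_i α_i^2 r_i = 9·9·3 + 6·3·1 + 3·5·6 + 9·3·0 + 6·4·0 = 351 ≡ 10.
  S = (7, 2, 10) ≠ 0, so r is not a codeword (an error is present).
Step 3: locate the error. For a single error e at position i, S_ℓ = v_i·e·α_i^ℓ, so α_err = S_1/S_0.
  S_0^{−1} = 7^{−1} = 8 (mod 11), so α_err = 2·8 = 16 ≡ 5 = α_4. Error position i = 4.
  Consistency check: S_2/S_1 = 10·6 = 60 ≡ 5 = α_err ✓ (single-error assumption holds).
Step 4: error magnitude e = S_0/v_4 = S_0·∏_{j≠4}(α_4 − α_j) = 7·5 = 35 ≡ 2 (mod 11).
Step 5: correct position 4: c_4 = r_4 − e = 0 − 2 ≡ 9 (mod 11). Hence c = [3, 1, 6, 9, 0].
  Check: interpolating c through the α_i gives m(x) = 5 + 3·x (degree < 2) with m(α_i) = c_i for every i, so c is indeed a codeword.


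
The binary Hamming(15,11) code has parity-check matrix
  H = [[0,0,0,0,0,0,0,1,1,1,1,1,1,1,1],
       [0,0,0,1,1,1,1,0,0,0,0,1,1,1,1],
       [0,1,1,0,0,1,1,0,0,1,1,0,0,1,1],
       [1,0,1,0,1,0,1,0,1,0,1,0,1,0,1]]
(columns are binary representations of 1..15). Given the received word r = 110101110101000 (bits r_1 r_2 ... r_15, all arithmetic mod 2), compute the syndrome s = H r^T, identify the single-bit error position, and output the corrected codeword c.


s = (1, 0, 0, 0)^T, error position = 8, corrected codeword c = 110101100101000

Compute s = H r^T mod 2 one row at a time:
  s_1 = 1 + 0 + 1 + 0 + 1 + 0 + 0 + 0 = 3 ≡ 1 (mod 2).
  s_2 = 1 + 0 + 1 + 1 + 1 + 0 + 0 + 0 = 4 ≡ 0 (mod 2).
  s_3 = 1 + 0 + 1 + 1 + 1 + 0 + 0 + 0 = 4 ≡ 0 (mod 2).
  s_4 = 1 + 0 + 0 + 1 + 0 + 0 + 0 + 0 = 2 ≡ 0 (mod 2).
s = (1, 0, 0, 0)^T — this equals column 8 of H (binary 1000), so error is at position 8.
Correct: flip bit 8 of r = 110101110101000 to get c = 110101100101000.


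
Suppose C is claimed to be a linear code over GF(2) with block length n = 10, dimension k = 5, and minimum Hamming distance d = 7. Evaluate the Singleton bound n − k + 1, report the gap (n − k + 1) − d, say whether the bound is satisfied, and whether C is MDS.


Singleton RHS = n − k + 1 = 6, slack = -1, bound violated (no such code; not MDS).

Singleton bound: d ≤ n − k + 1.
Here n = 10, k = 5, so n − k + 1 = 6.
Given d = 7, check d ≤ 6: NO.
Slack = (n − k + 1) − d = -1.
The slack is negative: d = 7 exceeds n − k + 1 = 6 by 1, so the Singleton bound is violated and no linear [10, 5, 7]_2 code can exist. In particular it is not MDS (MDS requires d = n − k + 1 exactly).
Description: the claimed parameters are [10, 5, 7]_2; such a code would be impossible (violates the Singleton bound).


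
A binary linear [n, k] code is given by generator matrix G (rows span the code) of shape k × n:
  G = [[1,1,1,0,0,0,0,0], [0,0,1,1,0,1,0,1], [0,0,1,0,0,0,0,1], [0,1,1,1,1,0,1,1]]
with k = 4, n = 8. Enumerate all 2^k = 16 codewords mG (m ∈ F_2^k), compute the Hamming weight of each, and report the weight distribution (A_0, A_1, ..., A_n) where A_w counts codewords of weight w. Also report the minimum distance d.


Weight distribution: A_0 = 1, A_2 = 2, A_3 = 2, A_4 = 3, A_5 = 6, A_6 = 2. Minimum distance d = 2.

Enumerate all 2^4 = 16 messages m ∈ F_2^4.
For each, compute codeword c = mG in F_2^8, then tally its weight.
  m = 0000 → c = 00000000, weight = 0.
  m = 1000 → c = 11100000, weight = 3.
  m = 0100 → c = 00110101, weight = 4.
  m = 1100 → c = 11010101, weight = 5.
  m = 0010 → c = 00100001, weight = 2.
  m = 1010 → c = 11000001, weight = 3.
  m = 0110 → c = 00010100, weight = 2.
  m = 1110 → c = 11110100, weight = 5.
  m = 0001 → c = 01111011, weight = 6.
  m = 1001 → c = 10011011, weight = 5.
  m = 0101 → c = 01001110, weight = 4.
  m = 1101 → c = 10101110, weight = 5.
  m = 0011 → c = 01011010, weight = 4.
  m = 1011 → c = 10111010, weight = 5.
  m = 0111 → c = 01101111, weight = 6.
  m = 1111 → c = 10001111, weight = 5.
Tally weights:
  weight 0: 1 codewords.
  weight 2: 2 codewords.
  weight 3: 2 codewords.
  weight 4: 3 codewords.
  weight 5: 6 codewords.
  weight 6: 2 codewords.
Minimum distance d = smallest w > 0 with A_w > 0 = 2.
Sanity: Σ A_w = 16 = 2^4 = 16 ✓.


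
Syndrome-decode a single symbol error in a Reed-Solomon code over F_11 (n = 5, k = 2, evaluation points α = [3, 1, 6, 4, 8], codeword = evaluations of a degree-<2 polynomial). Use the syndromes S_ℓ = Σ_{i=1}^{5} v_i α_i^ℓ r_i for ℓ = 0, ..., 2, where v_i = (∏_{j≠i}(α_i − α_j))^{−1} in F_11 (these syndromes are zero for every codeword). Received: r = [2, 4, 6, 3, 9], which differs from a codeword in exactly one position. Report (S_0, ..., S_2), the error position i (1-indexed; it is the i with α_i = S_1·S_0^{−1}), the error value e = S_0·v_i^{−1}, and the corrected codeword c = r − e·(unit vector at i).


S = (2, 6, 7), error at position 1, error magnitude e = 6, c = [7, 4, 6, 3, 9].

Step 1: column multipliers v_i = (∏_{j≠i}(α_i − α_j))^{−1} mod 11.
  i = 1 (α = 3): (3−1)(3−6)(3−4)(3−8) = 2·(−3)·(−1)·(−5) = −30 ≡ 3, so v_1 = 3^{−1} = 4 (mod 11).
  i = 2 (α = 1): (1−3)(1−6)(1−4)(1−8) = (−2)·(−5)·(−3)·(−7) = 210 ≡ 1, so v_2 = 1^{−1} = 1 (mod 11).
  i = 3 (α = 6): (6−3)(6−1)(6−4)(6−8) = 3·5·2·(−2) = −60 ≡ 6, so v_3 = 6^{−1} = 2 (mod 11).
  i = 4 (α = 4): (4−3)(4−1)(4−6)(4−8) = 1·3·(−2)·(−4) = 24 ≡ 2, so v_4 = 2^{−1} = 6 (mod 11).
  i = 5 (α = 8): (8−3)(8−1)(8−6)(8−4) = 5·7·2·4 = 280 ≡ 5, so v_5 = 5^{−1} = 9 (mod 11).
  v = [4, 1, 2, 6, 9].
Step 2: syndromes of r = [2, 4, 6, 3, 9] (all sums mod 11).
  S_0 = Σ v_i r_i = 4·2 + 1·4 + 2·6 + 6·3 + 9·9 = 123 ≡ 2.
  S_1 = Σ v_i α_i r_i = 4·3·2 + 1·1·4 + 2·6·6 + 6·4·3 + 9·8·9 = 820 ≡ 6.
  α_i^2 mod 11 = [9, 1, 3, 5, 9].
  S_2 = Σ v_i α_i^2 r_i = 4·9·2 + 1·1·4 + 2·3·6 + 6·5·3 + 9·9·9 = 931 ≡ 7.
  S = (2, 6, 7) ≠ 0, so r is not a codeword (an error is present).
Step 3: locate the error. For a single error e at position i, S_ℓ = v_i·e·α_i^ℓ, so α_err = S_1/S_0.
  S_0^{−1} = 2^{−1} = 6 (mod 11), so α_err = 6·6 = 36 ≡ 3 = α_1. Error position i = 1.
  Consistency check: S_2/S_1 = 7·2 = 14 ≡ 3 = α_err ✓ (single-error assumption holds).
Step 4: error magnitude e = S_0/v_1 = S_0·∏_{j≠1}(α_1 − α_j) = 2·3 = 6 ≡ 6 (mod 11).
Step 5: correct position 1: c_1 = r_1 − e = 2 − 6 ≡ 7 (mod 11). Hence c = [7, 4, 6, 3, 9].
  Check: interpolating c through the α_i gives m(x) = 8 + 7·x (degree < 2) with m(α_i) = c_i for every i, so c is indeed a codeword.


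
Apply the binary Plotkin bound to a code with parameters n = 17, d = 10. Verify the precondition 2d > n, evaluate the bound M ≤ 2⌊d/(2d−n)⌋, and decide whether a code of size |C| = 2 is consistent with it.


Plotkin bound M ≤ 6; given |C| = 2 ≤ bound (satisfied).

Check applicability: 2d = 20, n = 17.
2d − n = 3 > 0, so Plotkin applies.
Compute d/(2d−n) = 10/3 ≈ 3.3333.
⌊d/(2d−n)⌋ = 3.
Plotkin bound: M ≤ 2·3 = 6.
Given |C| = 2, check: satisfied.
This |C| is below the Plotkin bound.


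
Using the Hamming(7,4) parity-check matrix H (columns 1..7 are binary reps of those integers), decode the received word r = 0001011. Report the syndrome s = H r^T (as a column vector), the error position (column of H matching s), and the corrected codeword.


s = (1, 0, 1)^T, error position = 5, corrected codeword c = 0001111

Compute s = H r^T mod 2 one row at a time:
  s_1 = 1 + 0 + 1 + 1 = 3 ≡ 1 (mod 2).
  s_2 = 0 + 0 + 1 + 1 = 2 ≡ 0 (mod 2).
  s_3 = 0 + 0 + 0 + 1 = 1 ≡ 1 (mod 2).
s = (1, 0, 1)^T — this equals column 5 of H (binary 101), so error is at position 5.
Correct: flip bit 5 of r = 0001011 to get c = 0001111.


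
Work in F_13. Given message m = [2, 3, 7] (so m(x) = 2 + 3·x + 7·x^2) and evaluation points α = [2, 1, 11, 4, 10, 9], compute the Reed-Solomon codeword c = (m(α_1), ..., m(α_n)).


c = [10, 12, 11, 9, 4, 11]

Message polynomial: m(x) = 2 + 3·x + 7·x^2 (mod 13).
For each evaluation point α_i, compute m(α_i) mod 13:
  α_1 = 2: Horner steps 7 → 4 → 10, so m(2) = 10.
  α_2 = 1: Horner steps 7 → 10 → 12, so m(1) = 12.
  α_3 = 11: Horner steps 7 → 2 → 11, so m(11) = 11.
  α_4 = 4: Horner steps 7 → 5 → 9, so m(4) = 9.
  α_5 = 10: Horner steps 7 → 8 → 4, so m(10) = 4.
  α_6 = 9: Horner steps 7 → 1 → 11, so m(9) = 11.
Codeword c = [10, 12, 11, 9, 4, 11] ∈ F_13^6.


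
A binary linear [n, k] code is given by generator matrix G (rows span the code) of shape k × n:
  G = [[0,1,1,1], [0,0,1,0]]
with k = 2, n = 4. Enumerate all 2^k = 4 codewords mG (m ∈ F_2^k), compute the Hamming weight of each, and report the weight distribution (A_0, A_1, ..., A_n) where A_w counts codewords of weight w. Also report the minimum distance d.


Weight distribution: A_0 = 1, A_1 = 1, A_2 = 1, A_3 = 1. Minimum distance d = 1.

Enumerate all 2^2 = 4 messages m ∈ F_2^2.
For each, compute codeword c = mG in F_2^4, then tally its weight.
  m = 00 → c = 0000, weight = 0.
  m = 10 → c = 0111, weight = 3.
  m = 01 → c = 0010, weight = 1.
  m = 11 → c = 0101, weight = 2.
Tally weights:
  weight 0: 1 codewords.
  weight 1: 1 codewords.
  weight 2: 1 codewords.
  weight 3: 1 codewords.
Minimum distance d = smallest w > 0 with A_w > 0 = 1.
Sanity: Σ A_w = 4 = 2^2 = 4 ✓.


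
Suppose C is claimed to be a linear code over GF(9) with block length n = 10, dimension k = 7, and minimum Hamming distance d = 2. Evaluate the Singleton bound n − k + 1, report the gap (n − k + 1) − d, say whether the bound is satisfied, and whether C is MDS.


Singleton RHS = n − k + 1 = 4, slack = 2, bound satisfied, not MDS.

Singleton bound: d ≤ n − k + 1.
Here n = 10, k = 7, so n − k + 1 = 4.
Given d = 2, check d ≤ 4: YES.
Slack = (n − k + 1) − d = 2.
The code is NOT MDS (slack = 2 > 0).
Description: the claimed parameters are [10, 7, 2]_9; such a code would be non-MDS.


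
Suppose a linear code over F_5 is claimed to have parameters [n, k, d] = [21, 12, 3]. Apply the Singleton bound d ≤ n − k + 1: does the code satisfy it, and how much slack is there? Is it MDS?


Singleton RHS = n − k + 1 = 10, slack = 7, bound satisfied, not MDS.

Singleton bound: d ≤ n − k + 1.
Here n = 21, k = 12, so n − k + 1 = 10.
Given d = 3, check d ≤ 10: YES.
Slack = (n − k + 1) − d = 7.
The code is NOT MDS (slack = 7 > 0).
Description: the claimed parameters are [21, 12, 3]_5; such a code would be non-MDS.


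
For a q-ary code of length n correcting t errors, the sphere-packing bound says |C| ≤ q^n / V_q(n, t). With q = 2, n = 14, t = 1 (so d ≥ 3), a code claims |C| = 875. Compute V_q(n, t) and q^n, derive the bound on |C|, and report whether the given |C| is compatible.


V_q(n, t) = 15, q^n = 16384, Hamming bound = 1092, |C| = 875 ≤ bound (satisfied).

Step 1: Compute V_q(n, t) = Σ_{j=0}^1 C(n, j) (q−1)^j.
  j = 0: C(14,0)·(1)^0 = 1·1 = 1.
  j = 1: C(14,1)·(1)^1 = 14·1 = 14.
  V_q(n, t) = 1 + 14 = 15.
Step 2: q^n = 2^14 = 16384.
Step 3: Hamming bound ⌊q^n / V_q(n,t)⌋ = ⌊16384/15⌋ = 1092.
Step 4: Compare |C| = 875 to 1092: satisfied.
The claimed |C| lies below the Hamming bound.


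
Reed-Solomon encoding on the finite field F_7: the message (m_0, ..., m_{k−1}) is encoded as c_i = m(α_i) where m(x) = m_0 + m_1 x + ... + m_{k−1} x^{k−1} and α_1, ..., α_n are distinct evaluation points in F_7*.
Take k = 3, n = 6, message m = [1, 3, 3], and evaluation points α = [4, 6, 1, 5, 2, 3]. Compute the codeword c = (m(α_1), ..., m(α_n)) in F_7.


c = [5, 1, 0, 0, 5, 2]

Message polynomial: m(x) = 1 + 3·x + 3·x^2 (mod 7).
For each evaluation point α_i, compute m(α_i) mod 7:
  α_1 = 4: Horner steps 3 → 1 → 5, so m(4) = 5.
  α_2 = 6: Horner steps 3 → 0 → 1, so m(6) = 1.
  α_3 = 1: Horner steps 3 → 6 → 0, so m(1) = 0.
  α_4 = 5: Horner steps 3 → 4 → 0, so m(5) = 0.
  α_5 = 2: Horner steps 3 → 2 → 5, so m(2) = 5.
  α_6 = 3: Horner steps 3 → 5 → 2, so m(3) = 2.
Codeword c = [5, 1, 0, 0, 5, 2] ∈ F_7^6.


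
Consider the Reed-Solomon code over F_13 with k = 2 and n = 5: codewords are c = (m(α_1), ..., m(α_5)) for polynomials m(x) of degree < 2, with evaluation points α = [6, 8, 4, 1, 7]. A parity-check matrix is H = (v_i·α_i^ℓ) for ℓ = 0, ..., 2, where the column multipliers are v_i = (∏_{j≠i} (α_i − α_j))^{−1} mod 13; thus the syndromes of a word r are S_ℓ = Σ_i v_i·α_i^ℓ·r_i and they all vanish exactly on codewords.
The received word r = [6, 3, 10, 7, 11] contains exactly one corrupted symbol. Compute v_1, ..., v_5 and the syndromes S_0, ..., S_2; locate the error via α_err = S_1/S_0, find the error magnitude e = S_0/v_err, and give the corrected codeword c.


S = (11, 5, 7), error at position 3, error magnitude e = 1, c = [6, 3, 9, 7, 11].

Step 1: column multipliers v_i = (∏_{j≠i}(α_i − α_j))^{−1} mod 13.
  i = 1 (α = 6): (6−8)(6−4)(6−1)(6−7) = (−2)·2·5·(−1) = 20 ≡ 7, so v_1 = 7^{−1} = 2 (mod 13).
  i = 2 (α = 8): (8−6)(8−4)(8−1)(8−7) = 2·4·7·1 = 56 ≡ 4, so v_2 = 4^{−1} = 10 (mod 13).
  i = 3 (α = 4): (4−6)(4−8)(4−1)(4−7) = (−2)·(−4)·3·(−3) = −72 ≡ 6, so v_3 = 6^{−1} = 11 (mod 13).
  i = 4 (α = 1): (1−6)(1−8)(1−4)(1−7) = (−5)·(−7)·(−3)·(−6) = 630 ≡ 6, so v_4 = 6^{−1} = 11 (mod 13).
  i = 5 (α = 7): (7−6)(7−8)(7−4)(7−1) = 1·(−1)·3·6 = −18 ≡ 8, so v_5 = 8^{−1} = 5 (mod 13).
  v = [2, 10, 11, 11, 5].
Step 2: syndromes of r = [6, 3, 10, 7, 11] (all sums mod 13).
  S_0 = Σ v_i r_i = 2·6 + 10·3 + 11·10 + 11·7 + 5·11 = 284 ≡ 11.
  S_1 = Σ v_i α_i r_i = 2·6·6 + 10·8·3 + 11·4·10 + 11·1·7 + 5·7·11 = 1214 ≡ 5.
  α_i^2 mod 13 = [10, 12, 3, 1, 10].
  S_2 = Σ v_i α_i^2 r_i = 2·10·6 + 10·12·3 + 11·3·10 + 11·1·7 + 5·10·11 = 1437 ≡ 7.
  S = (11, 5, 7) ≠ 0, so r is not a codeword (an error is present).
Step 3: locate the error. For a single error e at position i, S_ℓ = v_i·e·α_i^ℓ, so α_err = S_1/S_0.
  S_0^{−1} = 11^{−1} = 6 (mod 13), so α_err = 5·6 = 30 ≡ 4 = α_3. Error position i = 3.
  Consistency check: S_2/S_1 = 7·8 = 56 ≡ 4 = α_err ✓ (single-error assumption holds).
Step 4: error magnitude e = S_0/v_3 = S_0·∏_{j≠3}(α_3 − α_j) = 11·6 = 66 ≡ 1 (mod 13).
Step 5: correct position 3: c_3 = r_3 − e = 10 − 1 ≡ 9 (mod 13). Hence c = [6, 3, 9, 7, 11].
  Check: interpolating c through the α_i gives m(x) = 2 + 5·x (degree < 2) with m(α_i) = c_i for every i, so c is indeed a codeword.


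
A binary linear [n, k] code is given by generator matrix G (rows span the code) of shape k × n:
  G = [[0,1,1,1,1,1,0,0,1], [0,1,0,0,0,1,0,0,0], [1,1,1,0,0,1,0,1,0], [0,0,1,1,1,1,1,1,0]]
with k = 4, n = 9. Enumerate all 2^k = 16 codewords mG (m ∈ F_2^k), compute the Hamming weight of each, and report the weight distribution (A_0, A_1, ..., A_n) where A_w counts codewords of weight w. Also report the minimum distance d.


Weight distribution: A_0 = 1, A_2 = 1, A_3 = 1, A_4 = 3, A_5 = 6, A_6 = 3, A_7 = 1. Minimum distance d = 2.

Enumerate all 2^4 = 16 messages m ∈ F_2^4.
For each, compute codeword c = mG in F_2^9, then tally its weight.
  m = 0000 → c = 000000000, weight = 0.
  m = 1000 → c = 011111001, weight = 6.
  m = 0100 → c = 010001000, weight = 2.
  m = 1100 → c = 001110001, weight = 4.
  m = 0010 → c = 111001010, weight = 5.
  m = 1010 → c = 100110011, weight = 5.
  m = 0110 → c = 101000010, weight = 3.
  m = 1110 → c = 110111011, weight = 7.
  m = 0001 → c = 001111110, weight = 6.
  m = 1001 → c = 010000111, weight = 4.
  m = 0101 → c = 011110110, weight = 6.
  m = 1101 → c = 000001111, weight = 4.
  m = 0011 → c = 110110100, weight = 5.
  m = 1011 → c = 101001101, weight = 5.
  m = 0111 → c = 100111100, weight = 5.
  m = 1111 → c = 111000101, weight = 5.
Tally weights:
  weight 0: 1 codewords.
  weight 2: 1 codewords.
  weight 3: 1 codewords.
  weight 4: 3 codewords.
  weight 5: 6 codewords.
  weight 6: 3 codewords.
  weight 7: 1 codewords.
Minimum distance d = smallest w > 0 with A_w > 0 = 2.
Sanity: Σ A_w = 16 = 2^4 = 16 ✓.


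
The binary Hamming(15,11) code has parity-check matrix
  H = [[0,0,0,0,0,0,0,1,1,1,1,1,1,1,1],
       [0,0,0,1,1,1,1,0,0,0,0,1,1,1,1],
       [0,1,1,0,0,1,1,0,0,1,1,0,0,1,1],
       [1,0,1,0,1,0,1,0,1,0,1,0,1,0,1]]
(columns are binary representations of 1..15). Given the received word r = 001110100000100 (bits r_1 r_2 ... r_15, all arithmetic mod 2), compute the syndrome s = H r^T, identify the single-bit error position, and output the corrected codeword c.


s = (1, 0, 0, 0)^T, error position = 8, corrected codeword c = 001110110000100

Compute s = H r^T mod 2 one row at a time:
  s_1 = 0 + 0 + 0 + 0 + 0 + 1 + 0 + 0 = 1 ≡ 1 (mod 2).
  s_2 = 1 + 1 + 0 + 1 + 0 + 1 + 0 + 0 = 4 ≡ 0 (mod 2).
  s_3 = 0 + 1 + 0 + 1 + 0 + 0 + 0 + 0 = 2 ≡ 0 (mod 2).
  s_4 = 0 + 1 + 1 + 1 + 0 + 0 + 1 + 0 = 4 ≡ 0 (mod 2).
s = (1, 0, 0, 0)^T — this equals column 8 of H (binary 1000), so error is at position 8.
Correct: flip bit 8 of r = 001110100000100 to get c = 001110110000100.


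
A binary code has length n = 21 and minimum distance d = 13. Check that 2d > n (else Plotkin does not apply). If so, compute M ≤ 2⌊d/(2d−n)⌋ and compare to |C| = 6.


Plotkin bound M ≤ 4; given |C| = 6 > bound (violated).

Check applicability: 2d = 26, n = 21.
2d − n = 5 > 0, so Plotkin applies.
Compute d/(2d−n) = 13/5 ≈ 2.6000.
⌊d/(2d−n)⌋ = 2.
Plotkin bound: M ≤ 2·2 = 4.
Given |C| = 6, check: VIOLATED.
This |C| is above the Plotkin bound, so no binary code with n = 21, d = 13 and 6 codewords exists.


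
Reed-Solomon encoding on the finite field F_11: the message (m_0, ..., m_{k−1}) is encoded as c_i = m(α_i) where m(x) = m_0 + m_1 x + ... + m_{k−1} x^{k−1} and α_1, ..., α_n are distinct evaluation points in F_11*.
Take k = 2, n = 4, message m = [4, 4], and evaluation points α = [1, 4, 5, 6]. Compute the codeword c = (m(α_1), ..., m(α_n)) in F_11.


c = [8, 9, 2, 6]

Message polynomial: m(x) = 4 + 4·x (mod 11).
For each evaluation point α_i, compute m(α_i) mod 11:
  α_1 = 1: Horner steps 4 → 8, so m(1) = 8.
  α_2 = 4: Horner steps 4 → 9, so m(4) = 9.
  α_3 = 5: Horner steps 4 → 2, so m(5) = 2.
  α_4 = 6: Horner steps 4 → 6, so m(6) = 6.
Codeword c = [8, 9, 2, 6] ∈ F_11^4.


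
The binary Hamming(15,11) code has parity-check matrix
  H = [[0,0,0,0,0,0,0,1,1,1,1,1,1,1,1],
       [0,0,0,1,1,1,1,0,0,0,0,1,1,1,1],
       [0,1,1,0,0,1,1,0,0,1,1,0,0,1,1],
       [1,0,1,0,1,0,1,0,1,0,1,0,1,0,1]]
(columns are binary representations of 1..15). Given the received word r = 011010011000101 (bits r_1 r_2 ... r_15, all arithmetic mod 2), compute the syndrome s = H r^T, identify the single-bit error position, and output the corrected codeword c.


s = (0, 1, 1, 1)^T, error position = 7, corrected codeword c = 011010111000101

Compute s = H r^T mod 2 one row at a time:
  s_1 = 1 + 1 + 0 + 0 + 0 + 1 + 0 + 1 = 4 ≡ 0 (mod 2).
  s_2 = 0 + 1 + 0 + 0 + 0 + 1 + 0 + 1 = 3 ≡ 1 (mod 2).
  s_3 = 1 + 1 + 0 + 0 + 0 + 0 + 0 + 1 = 3 ≡ 1 (mod 2).
  s_4 = 0 + 1 + 1 + 0 + 1 + 0 + 1 + 1 = 5 ≡ 1 (mod 2).
s = (0, 1, 1, 1)^T — this equals column 7 of H (binary 0111), so error is at position 7.
Correct: flip bit 7 of r = 011010011000101 to get c = 011010111000101.


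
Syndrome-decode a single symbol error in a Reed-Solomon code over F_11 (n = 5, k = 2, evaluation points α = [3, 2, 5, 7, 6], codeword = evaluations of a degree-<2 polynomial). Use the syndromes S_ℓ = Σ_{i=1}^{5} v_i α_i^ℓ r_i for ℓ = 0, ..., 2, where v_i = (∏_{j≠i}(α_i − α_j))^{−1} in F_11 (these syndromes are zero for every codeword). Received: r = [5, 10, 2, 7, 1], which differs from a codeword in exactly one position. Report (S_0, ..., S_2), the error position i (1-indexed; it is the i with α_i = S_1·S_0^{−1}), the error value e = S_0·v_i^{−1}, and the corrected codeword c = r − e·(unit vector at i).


S = (7, 2, 10), error at position 3, error magnitude e = 7, c = [5, 10, 6, 7, 1].

Step 1: column multipliers v_i = (∏_{j≠i}(α_i − α_j))^{−1} mod 11.
  i = 1 (α = 3): (3−2)(3−5)(3−7)(3−6) = 1·(−2)·(−4)·(−3) = −24 ≡ 9, so v_1 = 9^{−1} = 5 (mod 11).
  i = 2 (α = 2): (2−3)(2−5)(2−7)(2−6) = (−1)·(−3)·(−5)·(−4) = 60 ≡ 5, so v_2 = 5^{−1} = 9 (mod 11).
  i = 3 (α = 5): (5−3)(5−2)(5−7)(5−6) = 2·3·(−2)·(−1) = 12 ≡ 1, so v_3 = 1^{−1} = 1 (mod 11).
  i = 4 (α = 7): (7−3)(7−2)(7−5)(7−6) = 4·5·2·1 = 40 ≡ 7, so v_4 = 7^{−1} = 8 (mod 11).
  i = 5 (α = 6): (6−3)(6−2)(6−5)(6−7) = 3·4·1·(−1) = −12 ≡ 10, so v_5 = 10^{−1} = 10 (mod 11).
  v = [5, 9, 1, 8, 10].
Step 2: syndromes of r = [5, 10, 2, 7, 1] (all sums mod 11).
  S_0 = Σ v_i r_i = 5·5 + 9·10 + 1·2 + 8·7 + 10·1 = 183 ≡ 7.
  S_1 = Σ v_i α_i r_i = 5·3·5 + 9·2·10 + 1·5·2 + 8·7·7 + 10·6·1 = 717 ≡ 2.
  α_i^2 mod 11 = [9, 4, 3, 5, 3].
  S_2 = Σ v_i α_i^2 r_i = 5·9·5 + 9·4·10 + 1·3·2 + 8·5·7 + 10·3·1 = 901 ≡ 10.
  S = (7, 2, 10) ≠ 0, so r is not a codeword (an error is present).
Step 3: locate the error. For a single error e at position i, S_ℓ = v_i·e·α_i^ℓ, so α_err = S_1/S_0.
  S_0^{−1} = 7^{−1} = 8 (mod 11), so α_err = 2·8 = 16 ≡ 5 = α_3. Error position i = 3.
  Consistency check: S_2/S_1 = 10·6 = 60 ≡ 5 = α_err ✓ (single-error assumption holds).
Step 4: error magnitude e = S_0/v_3 = S_0·∏_{j≠3}(α_3 − α_j) = 7·1 = 7 ≡ 7 (mod 11).
Step 5: correct position 3: c_3 = r_3 − e = 2 − 7 ≡ 6 (mod 11). Hence c = [5, 10, 6, 7, 1].
  Check: interpolating c through the α_i gives m(x) = 9 + 6·x (degree < 2) with m(α_i) = c_i for every i, so c is indeed a codeword.


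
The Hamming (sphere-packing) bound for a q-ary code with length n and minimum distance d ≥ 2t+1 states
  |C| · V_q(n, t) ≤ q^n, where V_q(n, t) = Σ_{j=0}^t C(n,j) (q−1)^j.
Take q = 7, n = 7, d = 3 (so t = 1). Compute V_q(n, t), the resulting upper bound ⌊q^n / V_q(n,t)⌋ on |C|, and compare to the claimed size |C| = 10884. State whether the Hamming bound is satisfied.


V_q(n, t) = 43, q^n = 823543, Hamming bound = 19152, |C| = 10884 ≤ bound (satisfied).

Step 1: Compute V_q(n, t) = Σ_{j=0}^1 C(n, j) (q−1)^j.
  j = 0: C(7,0)·(6)^0 = 1·1 = 1.
  j = 1: C(7,1)·(6)^1 = 7·6 = 42.
  V_q(n, t) = 1 + 42 = 43.
Step 2: q^n = 7^7 = 823543.
Step 3: Hamming bound ⌊q^n / V_q(n,t)⌋ = ⌊823543/43⌋ = 19152.
Step 4: Compare |C| = 10884 to 19152: satisfied.
The claimed |C| lies below the Hamming bound.


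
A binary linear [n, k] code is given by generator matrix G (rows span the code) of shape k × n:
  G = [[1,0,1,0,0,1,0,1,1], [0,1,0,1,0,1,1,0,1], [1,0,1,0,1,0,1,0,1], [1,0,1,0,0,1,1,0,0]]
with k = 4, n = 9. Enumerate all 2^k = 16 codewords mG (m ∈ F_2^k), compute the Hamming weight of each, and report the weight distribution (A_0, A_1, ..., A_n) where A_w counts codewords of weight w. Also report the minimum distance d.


Weight distribution: A_0 = 1, A_3 = 2, A_4 = 5, A_5 = 5, A_6 = 2, A_9 = 1. Minimum distance d = 3.

Enumerate all 2^4 = 16 messages m ∈ F_2^4.
For each, compute codeword c = mG in F_2^9, then tally its weight.
  m = 0000 → c = 000000000, weight = 0.
  m = 1000 → c = 101001011, weight = 5.
  m = 0100 → c = 010101101, weight = 5.
  m = 1100 → c = 111100110, weight = 6.
  m = 0010 → c = 101010101, weight = 5.
  m = 1010 → c = 000011110, weight = 4.
  m = 0110 → c = 111111000, weight = 6.
  m = 1110 → c = 010110011, weight = 5.
  m = 0001 → c = 101001100, weight = 4.
  m = 1001 → c = 000000111, weight = 3.
  m = 0101 → c = 111100001, weight = 5.
  m = 1101 → c = 010101010, weight = 4.
  m = 0011 → c = 000011001, weight = 3.
  m = 1011 → c = 101010010, weight = 4.
  m = 0111 → c = 010110100, weight = 4.
  m = 1111 → c = 111111111, weight = 9.
Tally weights:
  weight 0: 1 codewords.
  weight 3: 2 codewords.
  weight 4: 5 codewords.
  weight 5: 5 codewords.
  weight 6: 2 codewords.
  weight 9: 1 codewords.
Minimum distance d = smallest w > 0 with A_w > 0 = 3.
Sanity: Σ A_w = 16 = 2^4 = 16 ✓.


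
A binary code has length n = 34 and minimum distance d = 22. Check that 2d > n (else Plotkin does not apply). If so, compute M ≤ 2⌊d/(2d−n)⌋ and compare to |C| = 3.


Plotkin bound M ≤ 4; given |C| = 3 ≤ bound (satisfied).

Check applicability: 2d = 44, n = 34.
2d − n = 10 > 0, so Plotkin applies.
Compute d/(2d−n) = 22/10 ≈ 2.2000.
⌊d/(2d−n)⌋ = 2.
Plotkin bound: M ≤ 2·2 = 4.
Given |C| = 3, check: satisfied.
This |C| is below the Plotkin bound.


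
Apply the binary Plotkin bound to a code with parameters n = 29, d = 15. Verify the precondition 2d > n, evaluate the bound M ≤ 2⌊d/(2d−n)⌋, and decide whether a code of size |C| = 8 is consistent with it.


Plotkin bound M ≤ 30; given |C| = 8 ≤ bound (satisfied).

Check applicability: 2d = 30, n = 29.
2d − n = 1 > 0, so Plotkin applies.
Compute d/(2d−n) = 15/1 ≈ 15.0000.
⌊d/(2d−n)⌋ = 15.
Plotkin bound: M ≤ 2·15 = 30.
Given |C| = 8, check: satisfied.
This |C| is below the Plotkin bound.


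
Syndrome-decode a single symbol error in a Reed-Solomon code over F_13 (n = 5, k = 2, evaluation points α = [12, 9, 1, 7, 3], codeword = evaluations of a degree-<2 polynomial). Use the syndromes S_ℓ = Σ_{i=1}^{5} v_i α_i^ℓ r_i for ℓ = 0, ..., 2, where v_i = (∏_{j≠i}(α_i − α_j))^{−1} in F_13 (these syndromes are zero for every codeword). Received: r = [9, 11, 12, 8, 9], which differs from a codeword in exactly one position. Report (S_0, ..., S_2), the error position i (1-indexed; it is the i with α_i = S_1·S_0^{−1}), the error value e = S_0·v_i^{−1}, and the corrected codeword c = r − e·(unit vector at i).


S = (2, 6, 5), error at position 5, error magnitude e = 7, c = [9, 11, 12, 8, 2].

Step 1: column multipliers v_i = (∏_{j≠i}(α_i − α_j))^{−1} mod 13.
  i = 1 (α = 12): (12−9)(12−1)(12−7)(12−3) = 3·11·5·9 = 1485 ≡ 3, so v_1 = 3^{−1} = 9 (mod 13).
  i = 2 (α = 9): (9−12)(9−1)(9−7)(9−3) = (−3)·8·2·6 = −288 ≡ 11, so v_2 = 11^{−1} = 6 (mod 13).
  i = 3 (α = 1): (1−12)(1−9)(1−7)(1−3) = (−11)·(−8)·(−6)·(−2) = 1056 ≡ 3, so v_3 = 3^{−1} = 9 (mod 13).
  i = 4 (α = 7): (7−12)(7−9)(7−1)(7−3) = (−5)·(−2)·6·4 = 240 ≡ 6, so v_4 = 6^{−1} = 11 (mod 13).
  i = 5 (α = 3): (3−12)(3−9)(3−1)(3−7) = (−9)·(−6)·2·(−4) = −432 ≡ 10, so v_5 = 10^{−1} = 4 (mod 13).
  v = [9, 6, 9, 11, 4].
Step 2: syndromes of r = [9, 11, 12, 8, 9] (all sums mod 13).
  S_0 = Σ v_i r_i = 9·9 + 6·11 + 9·12 + 11·8 + 4·9 = 379 ≡ 2.
  S_1 = Σ v_i α_i r_i = 9·12·9 + 6·9·11 + 9·1·12 + 11·7·8 + 4·3·9 = 2398 ≡ 6.
  α_i^2 mod 13 = [1, 3, 1, 10, 9].
  S_2 = Σ v_i α_i^2 r_i = 9·1·9 + 6·3·11 + 9·1·12 + 11·10·8 + 4·9·9 = 1591 ≡ 5.
  S = (2, 6, 5) ≠ 0, so r is not a codeword (an error is present).
Step 3: locate the error. For a single error e at position i, S_ℓ = v_i·e·α_i^ℓ, so α_err = S_1/S_0.
  S_0^{−1} = 2^{−1} = 7 (mod 13), so α_err = 6·7 = 42 ≡ 3 = α_5. Error position i = 5.
  Consistency check: S_2/S_1 = 5·11 = 55 ≡ 3 = α_err ✓ (single-error assumption holds).
Step 4: error magnitude e = S_0/v_5 = S_0·∏_{j≠5}(α_5 − α_j) = 2·10 = 20 ≡ 7 (mod 13).
Step 5: correct position 5: c_5 = r_5 − e = 9 − 7 ≡ 2 (mod 13). Hence c = [9, 11, 12, 8, 2].
  Check: interpolating c through the α_i gives m(x) = 4 + 8·x (degree < 2) with m(α_i) = c_i for every i, so c is indeed a codeword.


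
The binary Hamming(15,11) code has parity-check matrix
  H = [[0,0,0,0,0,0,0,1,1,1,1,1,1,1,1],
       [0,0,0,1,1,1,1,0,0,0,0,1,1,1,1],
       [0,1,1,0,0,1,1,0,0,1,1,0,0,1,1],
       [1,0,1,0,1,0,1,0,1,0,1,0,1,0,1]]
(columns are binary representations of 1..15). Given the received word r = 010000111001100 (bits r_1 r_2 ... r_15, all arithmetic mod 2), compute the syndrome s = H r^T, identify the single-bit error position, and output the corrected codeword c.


s = (0, 1, 0, 1)^T, error position = 5, corrected codeword c = 010010111001100

Compute s = H r^T mod 2 one row at a time:
  s_1 = 1 + 1 + 0 + 0 + 1 + 1 + 0 + 0 = 4 ≡ 0 (mod 2).
  s_2 = 0 + 0 + 0 + 1 + 1 + 1 + 0 + 0 = 3 ≡ 1 (mod 2).
  s_3 = 1 + 0 + 0 + 1 + 0 + 0 + 0 + 0 = 2 ≡ 0 (mod 2).
  s_4 = 0 + 0 + 0 + 1 + 1 + 0 + 1 + 0 = 3 ≡ 1 (mod 2).
s = (0, 1, 0, 1)^T — this equals column 5 of H (binary 0101), so error is at position 5.
Correct: flip bit 5 of r = 010000111001100 to get c = 010010111001100.
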